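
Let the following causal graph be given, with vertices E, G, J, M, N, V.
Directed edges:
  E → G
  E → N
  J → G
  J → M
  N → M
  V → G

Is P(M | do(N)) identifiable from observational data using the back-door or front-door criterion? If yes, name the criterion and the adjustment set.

P(M|do(N)): backdoor, adjust for ∅.

desc(N)\{N}={M}; candidates ⊆ {E,G,J,V}.
∅: N⊥M given ∅ in G with N→· removed — back-door holds.
P(M|do(N)) = P(M|N) — no adjustment needed.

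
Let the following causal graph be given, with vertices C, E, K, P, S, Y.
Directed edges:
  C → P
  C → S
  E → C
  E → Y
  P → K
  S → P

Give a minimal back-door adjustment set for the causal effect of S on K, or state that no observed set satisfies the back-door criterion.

S→K: minimal back-door set {C}.

desc(S)\{S}={K,P}; candidates ⊆ {C,E,Y}.
size 0: {}; under {} S still reaches {C,E,K,P,Y} ∋ K.
{C}: S⊥K given {C} in G with S→· removed — back-door holds.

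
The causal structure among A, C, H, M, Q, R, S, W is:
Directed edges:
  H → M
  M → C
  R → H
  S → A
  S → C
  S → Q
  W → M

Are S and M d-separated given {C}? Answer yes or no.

No — S and M are d-connected given {C}.

Bayes-Ball from S | {C} reaches {A,H,M,Q,R,W}.
M ∈ reach(S|{C}) ⇒ S ⊥̸ M | {C}.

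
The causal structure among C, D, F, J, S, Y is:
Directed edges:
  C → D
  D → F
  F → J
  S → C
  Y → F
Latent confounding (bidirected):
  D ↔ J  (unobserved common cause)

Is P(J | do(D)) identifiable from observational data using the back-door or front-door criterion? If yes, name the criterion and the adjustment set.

P(J|do(D)): frontdoor, adjust for {F}.

desc(D)\{D}={F,J}; candidates ⊆ {C,S,Y}.
D↔J: latent back-door arc(s) into D.
size 0: {}; under {} D still reaches {C,J,S} ∋ J.
size 1: {C}, {S}, {Y}; under {C} D still reaches {J} ∋ J.
size 2: {C,S}, {C,Y}, {S,Y}; under {C,S} D still reaches {J} ∋ J.
D↔J cannot be blocked by any observed set — no back-door set.
{F}: (i) intercepts every directed D→J path; (ii) no back-door D→{F}; (iii) {D} blocks every back-door {F}→J. Front-door holds.
P(J|do(D)) = Σ_{F} P(F|D) Σ_{D'} P(J|F,D')P(D').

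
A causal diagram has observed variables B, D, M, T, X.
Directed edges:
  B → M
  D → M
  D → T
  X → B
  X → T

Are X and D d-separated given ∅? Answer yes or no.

Bayes-Ball from X | ∅ reaches {B,M,T}.
D ∉ reach(X|∅) ⇒ X ⊥ D | ∅.

Yes — X ⊥ D | ∅.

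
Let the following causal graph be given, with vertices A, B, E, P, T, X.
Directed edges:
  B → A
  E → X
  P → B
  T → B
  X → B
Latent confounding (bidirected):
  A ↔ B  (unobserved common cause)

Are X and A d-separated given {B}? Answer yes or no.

No — X and A are d-connected given {B}.

Bayes-Ball from X | {B} reaches {A,E,P,T}.
A ∈ reach(X|{B}) ⇒ X ⊥̸ A | {B}.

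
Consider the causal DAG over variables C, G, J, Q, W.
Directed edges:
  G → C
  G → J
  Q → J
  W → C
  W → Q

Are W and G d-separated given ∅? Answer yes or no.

Bayes-Ball from W | ∅ reaches {C,J,Q}.
G ∉ reach(W|∅) ⇒ W ⊥ G | ∅.

Yes — W ⊥ G | ∅.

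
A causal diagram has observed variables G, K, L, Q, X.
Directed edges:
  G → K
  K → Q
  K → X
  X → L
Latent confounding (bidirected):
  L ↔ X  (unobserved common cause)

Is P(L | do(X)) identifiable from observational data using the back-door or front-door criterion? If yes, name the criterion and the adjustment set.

desc(X)\{X}={L}; candidates ⊆ {G,K,Q}.
X↔L: latent back-door arc(s) into X.
size 0: {}; under {} X still reaches {G,K,L,Q} ∋ L.
size 1: {G}, {K}, {Q}; under {G} X still reaches {K,L,Q} ∋ L.
size 2: {G,K}, {G,Q}, {K,Q}; under {G,K} X still reaches {L} ∋ L.
X↔L cannot be blocked by any observed set — no back-door set.
No mediator lies on a directed X→…→L path.
Neither criterion identifies P(L|do(X)) in this graph.

P(L|do(X)): not identifiable (no BD/FD set).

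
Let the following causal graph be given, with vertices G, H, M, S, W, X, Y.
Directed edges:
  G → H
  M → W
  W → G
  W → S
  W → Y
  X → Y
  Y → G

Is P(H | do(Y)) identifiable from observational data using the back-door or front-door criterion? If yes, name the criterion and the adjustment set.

desc(Y)\{Y}={G,H}; candidates ⊆ {M,S,W,X}.
size 0: {}; under {} Y still reaches {G,H,M,S,W,X} ∋ H.
{W}: Y⊥H given {W} in G with Y→· removed — back-door holds.
P(H|do(Y)) = Σ_{W} P(H|Y,W)·P(W).

P(H|do(Y)): backdoor, adjust for {W}.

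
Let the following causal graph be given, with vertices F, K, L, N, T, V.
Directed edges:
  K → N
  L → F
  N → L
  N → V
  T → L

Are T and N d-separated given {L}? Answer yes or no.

Bayes-Ball from T | {L} reaches {K,N,V}.
N ∈ reach(T|{L}) ⇒ T ⊥̸ N | {L}.

No — T and N are d-connected given {L}.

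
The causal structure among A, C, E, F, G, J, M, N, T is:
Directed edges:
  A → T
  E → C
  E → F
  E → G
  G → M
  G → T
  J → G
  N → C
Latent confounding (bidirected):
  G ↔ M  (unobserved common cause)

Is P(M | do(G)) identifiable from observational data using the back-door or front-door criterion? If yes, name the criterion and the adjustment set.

P(M|do(G)): not identifiable (no BD/FD set).

desc(G)\{G}={M,T}; candidates ⊆ {A,C,E,F,J,N}.
G↔M: latent back-door arc(s) into G.
size 0: {}; under {} G still reaches {C,E,F,J,M} ∋ M.
size 1: {A}, {C}, {E} …(+3); under {A} G still reaches {C,E,F,J,M} ∋ M.
size 2: {A,C}, {A,E}, {A,F} …(+12); under {A,C} G still reaches {E,F,J,M,N} ∋ M.
G↔M cannot be blocked by any observed set — no back-door set.
No mediator lies on a directed G→…→M path.
Neither criterion identifies P(M|do(G)) in this graph.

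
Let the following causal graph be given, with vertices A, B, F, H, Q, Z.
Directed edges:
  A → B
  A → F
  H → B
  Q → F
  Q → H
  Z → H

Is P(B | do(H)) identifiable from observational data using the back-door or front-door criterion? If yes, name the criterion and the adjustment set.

desc(H)\{H}={B}; candidates ⊆ {A,F,Q,Z}.
∅: H⊥B given ∅ in G with H→· removed — back-door holds.
P(B|do(H)) = P(B|H) — no adjustment needed.

P(B|do(H)): backdoor, adjust for ∅.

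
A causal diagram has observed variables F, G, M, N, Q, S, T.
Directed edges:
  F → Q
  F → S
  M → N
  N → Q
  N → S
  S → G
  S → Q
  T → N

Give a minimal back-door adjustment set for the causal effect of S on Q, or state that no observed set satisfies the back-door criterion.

S→Q: minimal back-door set {F, N}.

desc(S)\{S}={G,Q}; candidates ⊆ {F,M,N,T}.
size 0: {}; under {} S still reaches {F,M,N,Q,T} ∋ Q.
size 1: {F}, {M}, {N} …(+1); under {F} S still reaches {M,N,Q,T} ∋ Q.
{F,N}: S⊥Q given {F,N} in G with S→· removed — back-door holds.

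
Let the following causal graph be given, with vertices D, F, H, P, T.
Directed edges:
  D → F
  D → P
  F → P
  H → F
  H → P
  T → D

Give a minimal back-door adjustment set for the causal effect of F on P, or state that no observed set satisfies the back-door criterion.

desc(F)\{F}={P}; candidates ⊆ {D,H,T}.
size 0: {}; under {} F still reaches {D,H,P,T} ∋ P.
size 1: {D}, {H}, {T}; under {D} F still reaches {H,P} ∋ P.
{D,H}: F⊥P given {D,H} in G with F→· removed — back-door holds.

F→P: minimal back-door set {D, H}.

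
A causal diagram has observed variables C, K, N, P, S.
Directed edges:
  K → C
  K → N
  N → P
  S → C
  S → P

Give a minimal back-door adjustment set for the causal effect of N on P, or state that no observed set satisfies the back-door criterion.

N→P: minimal back-door set ∅.

desc(N)\{N}={P}; candidates ⊆ {C,K,S}.
∅: N⊥P given ∅ in G with N→· removed — back-door holds.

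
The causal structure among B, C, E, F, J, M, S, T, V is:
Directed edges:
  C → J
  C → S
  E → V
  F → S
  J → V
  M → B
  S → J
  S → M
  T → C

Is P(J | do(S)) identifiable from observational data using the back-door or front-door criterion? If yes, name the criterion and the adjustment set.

P(J|do(S)): backdoor, adjust for {C}.

desc(S)\{S}={B,J,M,V}; candidates ⊆ {C,E,F,T}.
size 0: {}; under {} S still reaches {C,F,J,T,V} ∋ J.
{C}: S⊥J given {C} in G with S→· removed — back-door holds.
P(J|do(S)) = Σ_{C} P(J|S,C)·P(C).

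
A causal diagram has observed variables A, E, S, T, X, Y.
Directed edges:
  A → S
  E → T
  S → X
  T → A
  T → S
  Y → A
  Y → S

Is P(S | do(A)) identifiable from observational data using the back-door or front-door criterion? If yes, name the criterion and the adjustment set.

desc(A)\{A}={S,X}; candidates ⊆ {E,T,Y}.
size 0: {}; under {} A still reaches {E,S,T,X,Y} ∋ S.
size 1: {E}, {T}, {Y}; under {E} A still reaches {S,T,X,Y} ∋ S.
{T,Y}: A⊥S given {T,Y} in G with A→· removed — back-door holds.
P(S|do(A)) = Σ_{T,Y} P(S|A,T,Y)·P(T,Y).

P(S|do(A)): backdoor, adjust for {T, Y}.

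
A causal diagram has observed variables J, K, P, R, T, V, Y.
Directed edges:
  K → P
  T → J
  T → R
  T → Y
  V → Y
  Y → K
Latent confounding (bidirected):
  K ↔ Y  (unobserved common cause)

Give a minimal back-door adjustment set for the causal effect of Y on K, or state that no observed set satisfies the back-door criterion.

Y→K: no observed back-door set.

desc(Y)\{Y}={K,P}; candidates ⊆ {J,R,T,V}.
Y↔K: latent back-door arc(s) into Y.
size 0: {}; under {} Y still reaches {J,K,P,R,T,V} ∋ K.
size 1: {J}, {R}, {T} …(+1); under {J} Y still reaches {K,P,R,T,V} ∋ K.
size 2: {J,R}, {J,T}, {J,V} …(+3); under {J,R} Y still reaches {K,P,T,V} ∋ K.
Y↔K cannot be blocked by any observed set — no back-door set.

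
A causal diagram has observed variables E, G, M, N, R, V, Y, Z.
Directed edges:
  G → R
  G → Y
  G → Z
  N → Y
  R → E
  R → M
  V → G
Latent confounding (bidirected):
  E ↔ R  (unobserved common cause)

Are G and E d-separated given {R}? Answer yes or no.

Bayes-Ball from G | {R} reaches {E,V,Y,Z}.
E ∈ reach(G|{R}) ⇒ G ⊥̸ E | {R}.

No — G and E are d-connected given {R}.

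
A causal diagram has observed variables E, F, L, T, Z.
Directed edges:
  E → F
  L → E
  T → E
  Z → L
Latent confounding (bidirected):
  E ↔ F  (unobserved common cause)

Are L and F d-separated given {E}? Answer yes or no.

No — L and F are d-connected given {E}.

Bayes-Ball from L | {E} reaches {F,T,Z}.
F ∈ reach(L|{E}) ⇒ L ⊥̸ F | {E}.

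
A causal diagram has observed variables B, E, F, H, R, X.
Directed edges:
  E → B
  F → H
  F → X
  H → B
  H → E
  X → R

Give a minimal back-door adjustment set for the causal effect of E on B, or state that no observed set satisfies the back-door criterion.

E→B: minimal back-door set {H}.

desc(E)\{E}={B}; candidates ⊆ {F,H,R,X}.
size 0: {}; under {} E still reaches {B,F,H,R,X} ∋ B.
{H}: E⊥B given {H} in G with E→· removed — back-door holds.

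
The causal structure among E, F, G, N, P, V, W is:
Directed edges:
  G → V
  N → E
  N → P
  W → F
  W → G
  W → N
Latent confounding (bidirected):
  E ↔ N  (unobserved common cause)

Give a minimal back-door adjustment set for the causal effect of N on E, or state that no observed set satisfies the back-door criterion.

N→E: no observed back-door set.

desc(N)\{N}={E,P}; candidates ⊆ {F,G,V,W}.
N↔E: latent back-door arc(s) into N.
size 0: {}; under {} N still reaches {E,F,G,V,W} ∋ E.
size 1: {F}, {G}, {V} …(+1); under {F} N still reaches {E,G,V,W} ∋ E.
size 2: {F,G}, {F,V}, {F,W} …(+3); under {F,G} N still reaches {E,W} ∋ E.
N↔E cannot be blocked by any observed set — no back-door set.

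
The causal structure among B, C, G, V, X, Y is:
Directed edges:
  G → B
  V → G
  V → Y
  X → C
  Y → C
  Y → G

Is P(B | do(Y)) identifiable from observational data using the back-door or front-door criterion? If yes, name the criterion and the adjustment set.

P(B|do(Y)): backdoor, adjust for {V}.

desc(Y)\{Y}={B,C,G}; candidates ⊆ {V,X}.
size 0: {}; under {} Y still reaches {B,G,V} ∋ B.
{V}: Y⊥B given {V} in G with Y→· removed — back-door holds.
P(B|do(Y)) = Σ_{V} P(B|Y,V)·P(V).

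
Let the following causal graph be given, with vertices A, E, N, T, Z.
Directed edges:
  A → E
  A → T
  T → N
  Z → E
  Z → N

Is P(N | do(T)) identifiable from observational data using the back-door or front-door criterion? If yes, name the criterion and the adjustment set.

P(N|do(T)): backdoor, adjust for ∅.

desc(T)\{T}={N}; candidates ⊆ {A,E,Z}.
∅: T⊥N given ∅ in G with T→· removed — back-door holds.
P(N|do(T)) = P(N|T) — no adjustment needed.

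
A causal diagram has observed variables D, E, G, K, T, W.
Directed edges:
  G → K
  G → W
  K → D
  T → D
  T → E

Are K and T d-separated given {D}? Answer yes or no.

No — K and T are d-connected given {D}.

Bayes-Ball from K | {D} reaches {E,G,T,W}.
T ∈ reach(K|{D}) ⇒ K ⊥̸ T | {D}.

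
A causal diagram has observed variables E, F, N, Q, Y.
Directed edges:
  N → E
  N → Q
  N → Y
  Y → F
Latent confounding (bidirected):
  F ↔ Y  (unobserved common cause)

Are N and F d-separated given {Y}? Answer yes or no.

No — N and F are d-connected given {Y}.

Bayes-Ball from N | {Y} reaches {E,F,Q}.
F ∈ reach(N|{Y}) ⇒ N ⊥̸ F | {Y}.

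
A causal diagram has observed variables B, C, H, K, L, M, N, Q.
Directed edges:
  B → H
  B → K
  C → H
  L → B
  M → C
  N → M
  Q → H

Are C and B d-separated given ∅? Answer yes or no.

Yes — C ⊥ B | ∅.

Bayes-Ball from C | ∅ reaches {H,M,N}.
B ∉ reach(C|∅) ⇒ C ⊥ B | ∅.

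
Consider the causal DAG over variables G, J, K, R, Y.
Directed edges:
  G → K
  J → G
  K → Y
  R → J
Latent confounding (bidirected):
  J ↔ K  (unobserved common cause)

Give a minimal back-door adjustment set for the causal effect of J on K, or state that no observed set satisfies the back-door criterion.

J→K: no observed back-door set.

desc(J)\{J}={G,K,Y}; candidates ⊆ {R}.
J↔K: latent back-door arc(s) into J.
size 0: {}; under {} J still reaches {K,R,Y} ∋ K.
size 1: {R}; under {R} J still reaches {K,Y} ∋ K.
J↔K cannot be blocked by any observed set — no back-door set.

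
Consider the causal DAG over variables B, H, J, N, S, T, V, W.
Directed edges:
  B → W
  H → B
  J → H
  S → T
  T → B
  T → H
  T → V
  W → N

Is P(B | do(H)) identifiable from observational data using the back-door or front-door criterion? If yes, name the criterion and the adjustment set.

P(B|do(H)): backdoor, adjust for {T}.

desc(H)\{H}={B,N,W}; candidates ⊆ {J,S,T,V}.
size 0: {}; under {} H still reaches {B,J,N,S,T,V,W} ∋ B.
{T}: H⊥B given {T} in G with H→· removed — back-door holds.
P(B|do(H)) = Σ_{T} P(B|H,T)·P(T).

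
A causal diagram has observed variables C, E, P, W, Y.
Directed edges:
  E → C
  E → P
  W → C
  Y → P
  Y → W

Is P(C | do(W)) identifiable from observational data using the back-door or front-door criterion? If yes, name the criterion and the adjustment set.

desc(W)\{W}={C}; candidates ⊆ {E,P,Y}.
∅: W⊥C given ∅ in G with W→· removed — back-door holds.
P(C|do(W)) = P(C|W) — no adjustment needed.

P(C|do(W)): backdoor, adjust for ∅.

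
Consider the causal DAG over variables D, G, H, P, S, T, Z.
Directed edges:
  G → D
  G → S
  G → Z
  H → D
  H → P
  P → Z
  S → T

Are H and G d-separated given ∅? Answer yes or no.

Yes — H ⊥ G | ∅.

Bayes-Ball from H | ∅ reaches {D,P,Z}.
G ∉ reach(H|∅) ⇒ H ⊥ G | ∅.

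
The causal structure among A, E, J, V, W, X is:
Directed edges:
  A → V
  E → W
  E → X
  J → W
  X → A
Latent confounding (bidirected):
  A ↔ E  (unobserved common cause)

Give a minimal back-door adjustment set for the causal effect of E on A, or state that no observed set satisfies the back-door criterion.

E→A: no observed back-door set.

desc(E)\{E}={A,V,W,X}; candidates ⊆ {J}.
E↔A: latent back-door arc(s) into E.
size 0: {}; under {} E still reaches {A,V} ∋ A.
size 1: {J}; under {J} E still reaches {A,V} ∋ A.
E↔A cannot be blocked by any observed set — no back-door set.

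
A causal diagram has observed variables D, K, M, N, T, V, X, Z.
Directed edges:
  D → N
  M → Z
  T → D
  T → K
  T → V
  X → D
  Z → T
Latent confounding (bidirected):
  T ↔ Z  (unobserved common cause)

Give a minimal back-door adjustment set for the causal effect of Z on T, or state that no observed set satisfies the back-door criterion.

desc(Z)\{Z}={D,K,N,T,V}; candidates ⊆ {M,X}.
Z↔T: latent back-door arc(s) into Z.
size 0: {}; under {} Z still reaches {D,K,M,N,T,V} ∋ T.
size 1: {M}, {X}; under {M} Z still reaches {D,K,N,T,V} ∋ T.
size 2: {M,X}; under {M,X} Z still reaches {D,K,N,T,V} ∋ T.
Z↔T cannot be blocked by any observed set — no back-door set.

Z→T: no observed back-door set.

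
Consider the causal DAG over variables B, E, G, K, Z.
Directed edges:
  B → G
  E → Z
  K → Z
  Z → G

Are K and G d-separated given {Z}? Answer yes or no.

Yes — K ⊥ G | {Z}.

Bayes-Ball from K | {Z} reaches {E}.
G ∉ reach(K|{Z}) ⇒ K ⊥ G | {Z}.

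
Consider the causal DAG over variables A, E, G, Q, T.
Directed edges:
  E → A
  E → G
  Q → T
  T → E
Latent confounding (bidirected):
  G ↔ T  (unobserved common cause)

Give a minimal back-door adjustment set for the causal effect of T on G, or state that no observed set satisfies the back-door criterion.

desc(T)\{T}={A,E,G}; candidates ⊆ {Q}.
T↔G: latent back-door arc(s) into T.
size 0: {}; under {} T still reaches {G,Q} ∋ G.
size 1: {Q}; under {Q} T still reaches {G} ∋ G.
T↔G cannot be blocked by any observed set — no back-door set.

T→G: no observed back-door set.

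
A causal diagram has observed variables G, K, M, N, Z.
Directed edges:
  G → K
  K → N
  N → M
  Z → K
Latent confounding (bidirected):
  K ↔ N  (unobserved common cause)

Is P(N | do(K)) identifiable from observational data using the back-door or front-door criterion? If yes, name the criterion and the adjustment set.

desc(K)\{K}={M,N}; candidates ⊆ {G,Z}.
K↔N: latent back-door arc(s) into K.
size 0: {}; under {} K still reaches {G,M,N,Z} ∋ N.
size 1: {G}, {Z}; under {G} K still reaches {M,N,Z} ∋ N.
size 2: {G,Z}; under {G,Z} K still reaches {M,N} ∋ N.
K↔N cannot be blocked by any observed set — no back-door set.
No mediator lies on a directed K→…→N path.
Neither criterion identifies P(N|do(K)) in this graph.

P(N|do(K)): not identifiable (no BD/FD set).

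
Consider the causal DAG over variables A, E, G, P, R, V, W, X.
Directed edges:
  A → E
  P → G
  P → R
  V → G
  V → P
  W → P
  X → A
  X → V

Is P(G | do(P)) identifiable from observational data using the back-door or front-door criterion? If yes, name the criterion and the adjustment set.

desc(P)\{P}={G,R}; candidates ⊆ {A,E,V,W,X}.
size 0: {}; under {} P still reaches {A,E,G,V,W,X} ∋ G.
{V}: P⊥G given {V} in G with P→· removed — back-door holds.
P(G|do(P)) = Σ_{V} P(G|P,V)·P(V).

P(G|do(P)): backdoor, adjust for {V}.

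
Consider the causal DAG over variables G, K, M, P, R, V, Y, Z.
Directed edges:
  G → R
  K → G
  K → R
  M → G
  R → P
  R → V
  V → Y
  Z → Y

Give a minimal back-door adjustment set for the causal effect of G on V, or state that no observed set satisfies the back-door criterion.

G→V: minimal back-door set {K}.

desc(G)\{G}={P,R,V,Y}; candidates ⊆ {K,M,Z}.
size 0: {}; under {} G still reaches {K,M,P,R,V,Y} ∋ V.
{K}: G⊥V given {K} in G with G→· removed — back-door holds.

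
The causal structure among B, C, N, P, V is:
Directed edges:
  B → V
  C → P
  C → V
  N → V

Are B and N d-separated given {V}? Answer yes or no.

No — B and N are d-connected given {V}.

Bayes-Ball from B | {V} reaches {C,N,P}.
N ∈ reach(B|{V}) ⇒ B ⊥̸ N | {V}.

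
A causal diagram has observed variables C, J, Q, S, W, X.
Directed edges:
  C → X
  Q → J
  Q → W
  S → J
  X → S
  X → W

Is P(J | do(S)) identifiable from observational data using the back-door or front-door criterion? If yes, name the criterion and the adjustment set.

P(J|do(S)): backdoor, adjust for ∅.

desc(S)\{S}={J}; candidates ⊆ {C,Q,W,X}.
∅: S⊥J given ∅ in G with S→· removed — back-door holds.
P(J|do(S)) = P(J|S) — no adjustment needed.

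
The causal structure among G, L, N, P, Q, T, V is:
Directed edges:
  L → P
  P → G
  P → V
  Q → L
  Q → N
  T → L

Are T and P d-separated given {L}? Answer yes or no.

Bayes-Ball from T | {L} reaches {N,Q}.
P ∉ reach(T|{L}) ⇒ T ⊥ P | {L}.

Yes — T ⊥ P | {L}.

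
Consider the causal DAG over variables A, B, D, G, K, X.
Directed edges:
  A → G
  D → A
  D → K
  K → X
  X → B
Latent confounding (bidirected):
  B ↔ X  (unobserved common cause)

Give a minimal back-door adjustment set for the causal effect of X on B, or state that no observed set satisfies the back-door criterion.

X→B: no observed back-door set.

desc(X)\{X}={B}; candidates ⊆ {A,D,G,K}.
X↔B: latent back-door arc(s) into X.
size 0: {}; under {} X still reaches {A,B,D,G,K} ∋ B.
size 1: {A}, {D}, {G} …(+1); under {A} X still reaches {B,D,K} ∋ B.
size 2: {A,D}, {A,G}, {A,K} …(+3); under {A,D} X still reaches {B,K} ∋ B.
X↔B cannot be blocked by any observed set — no back-door set.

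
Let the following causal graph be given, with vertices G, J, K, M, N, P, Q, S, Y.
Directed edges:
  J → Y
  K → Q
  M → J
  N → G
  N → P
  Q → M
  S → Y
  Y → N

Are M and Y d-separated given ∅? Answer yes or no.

No — M and Y are d-connected given ∅.

Bayes-Ball from M | ∅ reaches {G,J,K,N,P,Q,Y}.
Y ∈ reach(M|∅) ⇒ M ⊥̸ Y | ∅.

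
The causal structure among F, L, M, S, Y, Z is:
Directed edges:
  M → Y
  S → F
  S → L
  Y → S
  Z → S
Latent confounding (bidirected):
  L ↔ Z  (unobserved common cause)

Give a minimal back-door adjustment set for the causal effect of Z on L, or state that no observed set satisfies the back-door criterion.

desc(Z)\{Z}={F,L,S}; candidates ⊆ {M,Y}.
Z↔L: latent back-door arc(s) into Z.
size 0: {}; under {} Z still reaches {L} ∋ L.
size 1: {M}, {Y}; under {M} Z still reaches {L} ∋ L.
size 2: {M,Y}; under {M,Y} Z still reaches {L} ∋ L.
Z↔L cannot be blocked by any observed set — no back-door set.

Z→L: no observed back-door set.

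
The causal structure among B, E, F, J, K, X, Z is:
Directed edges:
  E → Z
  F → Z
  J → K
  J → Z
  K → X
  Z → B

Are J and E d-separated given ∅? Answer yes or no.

Yes — J ⊥ E | ∅.

Bayes-Ball from J | ∅ reaches {B,K,X,Z}.
E ∉ reach(J|∅) ⇒ J ⊥ E | ∅.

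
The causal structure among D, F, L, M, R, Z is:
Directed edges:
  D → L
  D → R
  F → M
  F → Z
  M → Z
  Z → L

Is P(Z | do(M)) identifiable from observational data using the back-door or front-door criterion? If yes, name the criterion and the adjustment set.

P(Z|do(M)): backdoor, adjust for {F}.

desc(M)\{M}={L,Z}; candidates ⊆ {D,F,R}.
size 0: {}; under {} M still reaches {F,L,Z} ∋ Z.
{F}: M⊥Z given {F} in G with M→· removed — back-door holds.
P(Z|do(M)) = Σ_{F} P(Z|M,F)·P(F).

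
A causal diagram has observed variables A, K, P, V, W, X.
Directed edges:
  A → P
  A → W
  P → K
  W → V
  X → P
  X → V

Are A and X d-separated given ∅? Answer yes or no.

Bayes-Ball from A | ∅ reaches {K,P,V,W}.
X ∉ reach(A|∅) ⇒ A ⊥ X | ∅.

Yes — A ⊥ X | ∅.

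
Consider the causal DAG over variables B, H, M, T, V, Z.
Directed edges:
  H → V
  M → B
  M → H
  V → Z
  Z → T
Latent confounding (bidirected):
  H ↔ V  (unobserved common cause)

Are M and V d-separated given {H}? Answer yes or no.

No — M and V are d-connected given {H}.

Bayes-Ball from M | {H} reaches {B,T,V,Z}.
V ∈ reach(M|{H}) ⇒ M ⊥̸ V | {H}.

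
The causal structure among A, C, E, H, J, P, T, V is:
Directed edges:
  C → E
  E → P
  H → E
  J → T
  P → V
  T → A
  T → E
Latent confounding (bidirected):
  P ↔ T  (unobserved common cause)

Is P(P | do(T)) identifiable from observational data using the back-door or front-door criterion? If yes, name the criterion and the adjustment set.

desc(T)\{T}={A,E,P,V}; candidates ⊆ {C,H,J}.
T↔P: latent back-door arc(s) into T.
size 0: {}; under {} T still reaches {J,P,V} ∋ P.
size 1: {C}, {H}, {J}; under {C} T still reaches {J,P,V} ∋ P.
size 2: {C,H}, {C,J}, {H,J}; under {C,H} T still reaches {J,P,V} ∋ P.
T↔P cannot be blocked by any observed set — no back-door set.
{E}: (i) intercepts every directed T→P path; (ii) no back-door T→{E}; (iii) {T} blocks every back-door {E}→P. Front-door holds.
P(P|do(T)) = Σ_{E} P(E|T) Σ_{T'} P(P|E,T')P(T').

P(P|do(T)): frontdoor, adjust for {E}.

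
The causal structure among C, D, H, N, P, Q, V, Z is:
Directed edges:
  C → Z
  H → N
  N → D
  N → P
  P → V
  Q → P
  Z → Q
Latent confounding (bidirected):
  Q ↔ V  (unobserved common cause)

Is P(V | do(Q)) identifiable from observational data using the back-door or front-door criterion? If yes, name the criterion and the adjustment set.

desc(Q)\{Q}={P,V}; candidates ⊆ {C,D,H,N,Z}.
Q↔V: latent back-door arc(s) into Q.
size 0: {}; under {} Q still reaches {C,V,Z} ∋ V.
size 1: {C}, {D}, {H} …(+2); under {C} Q still reaches {V,Z} ∋ V.
size 2: {C,D}, {C,H}, {C,N} …(+7); under {C,D} Q still reaches {V,Z} ∋ V.
Q↔V cannot be blocked by any observed set — no back-door set.
{P}: (i) intercepts every directed Q→V path; (ii) no back-door Q→{P}; (iii) {Q} blocks every back-door {P}→V. Front-door holds.
P(V|do(Q)) = Σ_{P} P(P|Q) Σ_{Q'} P(V|P,Q')P(Q').

P(V|do(Q)): frontdoor, adjust for {P}.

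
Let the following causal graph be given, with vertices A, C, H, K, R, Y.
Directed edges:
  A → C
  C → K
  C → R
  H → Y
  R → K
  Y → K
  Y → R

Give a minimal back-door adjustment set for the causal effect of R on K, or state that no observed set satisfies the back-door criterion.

R→K: minimal back-door set {C, Y}.

desc(R)\{R}={K}; candidates ⊆ {A,C,H,Y}.
size 0: {}; under {} R still reaches {A,C,H,K,Y} ∋ K.
size 1: {A}, {C}, {H} …(+1); under {A} R still reaches {C,H,K,Y} ∋ K.
{C,Y}: R⊥K given {C,Y} in G with R→· removed — back-door holds.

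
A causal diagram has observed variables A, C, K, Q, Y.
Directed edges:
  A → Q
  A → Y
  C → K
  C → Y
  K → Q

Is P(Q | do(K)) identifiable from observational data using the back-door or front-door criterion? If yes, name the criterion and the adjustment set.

desc(K)\{K}={Q}; candidates ⊆ {A,C,Y}.
∅: K⊥Q given ∅ in G with K→· removed — back-door holds.
P(Q|do(K)) = P(Q|K) — no adjustment needed.

P(Q|do(K)): backdoor, adjust for ∅.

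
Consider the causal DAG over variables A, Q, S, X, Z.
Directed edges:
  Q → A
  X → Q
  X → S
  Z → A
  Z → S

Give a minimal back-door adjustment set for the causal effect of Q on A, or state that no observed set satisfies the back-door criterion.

Q→A: minimal back-door set ∅.

desc(Q)\{Q}={A}; candidates ⊆ {S,X,Z}.
∅: Q⊥A given ∅ in G with Q→· removed — back-door holds.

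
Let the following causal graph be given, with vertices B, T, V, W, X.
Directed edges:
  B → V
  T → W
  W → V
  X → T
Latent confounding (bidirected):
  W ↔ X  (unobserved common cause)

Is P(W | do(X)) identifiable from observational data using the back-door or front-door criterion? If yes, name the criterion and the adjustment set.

P(W|do(X)): frontdoor, adjust for {T}.

desc(X)\{X}={T,V,W}; candidates ⊆ {B}.
X↔W: latent back-door arc(s) into X.
size 0: {}; under {} X still reaches {V,W} ∋ W.
size 1: {B}; under {B} X still reaches {V,W} ∋ W.
X↔W cannot be blocked by any observed set — no back-door set.
{T}: (i) intercepts every directed X→W path; (ii) no back-door X→{T}; (iii) {X} blocks every back-door {T}→W. Front-door holds.
P(W|do(X)) = Σ_{T} P(T|X) Σ_{X'} P(W|T,X')P(X').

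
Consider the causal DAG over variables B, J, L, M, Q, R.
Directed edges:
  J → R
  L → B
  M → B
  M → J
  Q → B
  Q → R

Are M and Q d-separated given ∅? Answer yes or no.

Bayes-Ball from M | ∅ reaches {B,J,R}.
Q ∉ reach(M|∅) ⇒ M ⊥ Q | ∅.

Yes — M ⊥ Q | ∅.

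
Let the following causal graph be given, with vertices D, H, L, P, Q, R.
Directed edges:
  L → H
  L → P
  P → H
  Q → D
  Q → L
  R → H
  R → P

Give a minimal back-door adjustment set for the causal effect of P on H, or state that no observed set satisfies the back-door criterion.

desc(P)\{P}={H}; candidates ⊆ {D,L,Q,R}.
size 0: {}; under {} P still reaches {D,H,L,Q,R} ∋ H.
size 1: {D}, {L}, {Q} …(+1); under {D} P still reaches {H,L,Q,R} ∋ H.
{L,R}: P⊥H given {L,R} in G with P→· removed — back-door holds.

P→H: minimal back-door set {L, R}.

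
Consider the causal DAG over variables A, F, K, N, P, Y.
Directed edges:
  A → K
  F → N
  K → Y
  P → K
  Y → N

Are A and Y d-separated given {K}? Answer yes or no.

Bayes-Ball from A | {K} reaches {P}.
Y ∉ reach(A|{K}) ⇒ A ⊥ Y | {K}.

Yes — A ⊥ Y | {K}.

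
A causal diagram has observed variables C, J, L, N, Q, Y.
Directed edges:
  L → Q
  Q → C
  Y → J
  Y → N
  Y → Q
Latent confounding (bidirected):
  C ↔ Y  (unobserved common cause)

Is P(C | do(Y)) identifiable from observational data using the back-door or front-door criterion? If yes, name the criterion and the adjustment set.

P(C|do(Y)): frontdoor, adjust for {Q}.

desc(Y)\{Y}={C,J,N,Q}; candidates ⊆ {L}.
Y↔C: latent back-door arc(s) into Y.
size 0: {}; under {} Y still reaches {C} ∋ C.
size 1: {L}; under {L} Y still reaches {C} ∋ C.
Y↔C cannot be blocked by any observed set — no back-door set.
{Q}: (i) intercepts every directed Y→C path; (ii) no back-door Y→{Q}; (iii) {Y} blocks every back-door {Q}→C. Front-door holds.
P(C|do(Y)) = Σ_{Q} P(Q|Y) Σ_{Y'} P(C|Q,Y')P(Y').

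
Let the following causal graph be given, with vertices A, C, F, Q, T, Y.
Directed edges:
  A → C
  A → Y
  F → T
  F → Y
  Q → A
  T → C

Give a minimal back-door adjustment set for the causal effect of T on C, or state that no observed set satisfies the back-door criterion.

desc(T)\{T}={C}; candidates ⊆ {A,F,Q,Y}.
∅: T⊥C given ∅ in G with T→· removed — back-door holds.

T→C: minimal back-door set ∅.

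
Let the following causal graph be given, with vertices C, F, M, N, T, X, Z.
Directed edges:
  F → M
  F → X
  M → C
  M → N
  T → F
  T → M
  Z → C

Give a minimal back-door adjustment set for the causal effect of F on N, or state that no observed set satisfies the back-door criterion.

desc(F)\{F}={C,M,N,X}; candidates ⊆ {T,Z}.
size 0: {}; under {} F still reaches {C,M,N,T} ∋ N.
{T}: F⊥N given {T} in G with F→· removed — back-door holds.

F→N: minimal back-door set {T}.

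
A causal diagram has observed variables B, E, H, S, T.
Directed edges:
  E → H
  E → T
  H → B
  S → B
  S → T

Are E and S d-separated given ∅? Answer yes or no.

Yes — E ⊥ S | ∅.

Bayes-Ball from E | ∅ reaches {B,H,T}.
S ∉ reach(E|∅) ⇒ E ⊥ S | ∅.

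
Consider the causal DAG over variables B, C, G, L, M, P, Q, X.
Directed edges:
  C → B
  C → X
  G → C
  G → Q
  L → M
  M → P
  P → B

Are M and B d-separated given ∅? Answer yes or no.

No — M and B are d-connected given ∅.

Bayes-Ball from M | ∅ reaches {B,L,P}.
B ∈ reach(M|∅) ⇒ M ⊥̸ B | ∅.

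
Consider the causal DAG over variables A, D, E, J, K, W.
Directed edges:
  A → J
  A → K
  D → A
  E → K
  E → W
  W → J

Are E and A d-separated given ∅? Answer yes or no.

Bayes-Ball from E | ∅ reaches {J,K,W}.
A ∉ reach(E|∅) ⇒ E ⊥ A | ∅.

Yes — E ⊥ A | ∅.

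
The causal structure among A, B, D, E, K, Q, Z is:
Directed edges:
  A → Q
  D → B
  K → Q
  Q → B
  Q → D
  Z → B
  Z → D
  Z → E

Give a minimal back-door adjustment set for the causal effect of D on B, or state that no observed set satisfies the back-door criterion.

desc(D)\{D}={B}; candidates ⊆ {A,E,K,Q,Z}.
size 0: {}; under {} D still reaches {A,B,E,K,Q,Z} ∋ B.
size 1: {A}, {E}, {K} …(+2); under {A} D still reaches {B,E,K,Q,Z} ∋ B.
{Q,Z}: D⊥B given {Q,Z} in G with D→· removed — back-door holds.

D→B: minimal back-door set {Q, Z}.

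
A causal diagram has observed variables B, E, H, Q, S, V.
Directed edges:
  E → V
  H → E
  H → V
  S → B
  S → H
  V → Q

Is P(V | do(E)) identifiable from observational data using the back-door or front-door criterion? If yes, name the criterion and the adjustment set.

P(V|do(E)): backdoor, adjust for {H}.

desc(E)\{E}={Q,V}; candidates ⊆ {B,H,S}.
size 0: {}; under {} E still reaches {B,H,Q,S,V} ∋ V.
{H}: E⊥V given {H} in G with E→· removed — back-door holds.
P(V|do(E)) = Σ_{H} P(V|E,H)·P(H).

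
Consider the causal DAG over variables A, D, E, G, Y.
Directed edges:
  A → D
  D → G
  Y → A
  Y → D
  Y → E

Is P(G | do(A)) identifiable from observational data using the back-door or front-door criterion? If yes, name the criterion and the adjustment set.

desc(A)\{A}={D,G}; candidates ⊆ {E,Y}.
size 0: {}; under {} A still reaches {D,E,G,Y} ∋ G.
{Y}: A⊥G given {Y} in G with A→· removed — back-door holds.
P(G|do(A)) = Σ_{Y} P(G|A,Y)·P(Y).

P(G|do(A)): backdoor, adjust for {Y}.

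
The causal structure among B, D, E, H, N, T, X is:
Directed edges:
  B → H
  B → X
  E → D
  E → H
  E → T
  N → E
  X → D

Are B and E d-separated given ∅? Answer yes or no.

Bayes-Ball from B | ∅ reaches {D,H,X}.
E ∉ reach(B|∅) ⇒ B ⊥ E | ∅.

Yes — B ⊥ E | ∅.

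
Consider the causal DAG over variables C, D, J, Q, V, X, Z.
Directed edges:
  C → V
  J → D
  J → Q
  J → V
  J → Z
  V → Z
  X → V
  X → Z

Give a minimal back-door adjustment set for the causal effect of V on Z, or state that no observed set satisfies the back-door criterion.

V→Z: minimal back-door set {J, X}.

desc(V)\{V}={Z}; candidates ⊆ {C,D,J,Q,X}.
size 0: {}; under {} V still reaches {C,D,J,Q,X,Z} ∋ Z.
size 1: {C}, {D}, {J} …(+2); under {C} V still reaches {D,J,Q,X,Z} ∋ Z.
{J,X}: V⊥Z given {J,X} in G with V→· removed — back-door holds.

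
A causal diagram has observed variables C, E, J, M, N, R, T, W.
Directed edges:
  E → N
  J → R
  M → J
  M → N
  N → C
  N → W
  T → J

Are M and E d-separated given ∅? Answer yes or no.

Yes — M ⊥ E | ∅.

Bayes-Ball from M | ∅ reaches {C,J,N,R,W}.
E ∉ reach(M|∅) ⇒ M ⊥ E | ∅.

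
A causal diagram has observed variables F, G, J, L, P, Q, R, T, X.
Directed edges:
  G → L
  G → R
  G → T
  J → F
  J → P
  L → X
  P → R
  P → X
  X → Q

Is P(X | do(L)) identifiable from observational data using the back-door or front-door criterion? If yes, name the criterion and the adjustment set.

P(X|do(L)): backdoor, adjust for ∅.

desc(L)\{L}={Q,X}; candidates ⊆ {F,G,J,P,R,T}.
∅: L⊥X given ∅ in G with L→· removed — back-door holds.
P(X|do(L)) = P(X|L) — no adjustment needed.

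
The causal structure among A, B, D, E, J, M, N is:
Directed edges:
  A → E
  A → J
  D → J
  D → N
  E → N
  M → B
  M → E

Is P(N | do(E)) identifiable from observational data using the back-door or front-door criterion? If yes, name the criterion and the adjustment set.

desc(E)\{E}={N}; candidates ⊆ {A,B,D,J,M}.
∅: E⊥N given ∅ in G with E→· removed — back-door holds.
P(N|do(E)) = P(N|E) — no adjustment needed.

P(N|do(E)): backdoor, adjust for ∅.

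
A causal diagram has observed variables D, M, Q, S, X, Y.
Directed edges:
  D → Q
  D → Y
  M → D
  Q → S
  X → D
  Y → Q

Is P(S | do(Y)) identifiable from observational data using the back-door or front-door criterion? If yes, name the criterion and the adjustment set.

desc(Y)\{Y}={Q,S}; candidates ⊆ {D,M,X}.
size 0: {}; under {} Y still reaches {D,M,Q,S,X} ∋ S.
{D}: Y⊥S given {D} in G with Y→· removed — back-door holds.
P(S|do(Y)) = Σ_{D} P(S|Y,D)·P(D).

P(S|do(Y)): backdoor, adjust for {D}.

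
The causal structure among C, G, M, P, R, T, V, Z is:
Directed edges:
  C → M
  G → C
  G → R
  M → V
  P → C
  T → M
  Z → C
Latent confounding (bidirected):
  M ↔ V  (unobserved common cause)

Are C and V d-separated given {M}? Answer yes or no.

Bayes-Ball from C | {M} reaches {G,P,R,T,V,Z}.
V ∈ reach(C|{M}) ⇒ C ⊥̸ V | {M}.

No — C and V are d-connected given {M}.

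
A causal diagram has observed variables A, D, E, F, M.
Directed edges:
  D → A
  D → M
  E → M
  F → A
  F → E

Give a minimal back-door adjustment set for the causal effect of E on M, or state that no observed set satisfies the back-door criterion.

desc(E)\{E}={M}; candidates ⊆ {A,D,F}.
∅: E⊥M given ∅ in G with E→· removed — back-door holds.

E→M: minimal back-door set ∅.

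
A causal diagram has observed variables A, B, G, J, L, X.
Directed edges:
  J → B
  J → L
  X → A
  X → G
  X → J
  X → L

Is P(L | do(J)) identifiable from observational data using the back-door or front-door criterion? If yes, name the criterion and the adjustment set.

P(L|do(J)): backdoor, adjust for {X}.

desc(J)\{J}={B,L}; candidates ⊆ {A,G,X}.
size 0: {}; under {} J still reaches {A,G,L,X} ∋ L.
{X}: J⊥L given {X} in G with J→· removed — back-door holds.
P(L|do(J)) = Σ_{X} P(L|J,X)·P(X).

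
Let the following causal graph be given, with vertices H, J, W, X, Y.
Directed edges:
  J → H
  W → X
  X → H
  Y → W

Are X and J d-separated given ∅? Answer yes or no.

Yes — X ⊥ J | ∅.

Bayes-Ball from X | ∅ reaches {H,W,Y}.
J ∉ reach(X|∅) ⇒ X ⊥ J | ∅.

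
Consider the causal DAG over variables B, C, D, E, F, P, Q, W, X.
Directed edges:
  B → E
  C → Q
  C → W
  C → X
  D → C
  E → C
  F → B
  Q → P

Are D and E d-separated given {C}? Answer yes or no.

No — D and E are d-connected given {C}.

Bayes-Ball from D | {C} reaches {B,E,F}.
E ∈ reach(D|{C}) ⇒ D ⊥̸ E | {C}.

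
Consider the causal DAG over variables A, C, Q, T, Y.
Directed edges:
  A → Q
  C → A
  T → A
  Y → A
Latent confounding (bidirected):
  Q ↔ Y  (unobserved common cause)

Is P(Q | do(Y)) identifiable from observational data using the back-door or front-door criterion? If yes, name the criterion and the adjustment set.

P(Q|do(Y)): frontdoor, adjust for {A}.

desc(Y)\{Y}={A,Q}; candidates ⊆ {C,T}.
Y↔Q: latent back-door arc(s) into Y.
size 0: {}; under {} Y still reaches {Q} ∋ Q.
size 1: {C}, {T}; under {C} Y still reaches {Q} ∋ Q.
size 2: {C,T}; under {C,T} Y still reaches {Q} ∋ Q.
Y↔Q cannot be blocked by any observed set — no back-door set.
{A}: (i) intercepts every directed Y→Q path; (ii) no back-door Y→{A}; (iii) {Y} blocks every back-door {A}→Q. Front-door holds.
P(Q|do(Y)) = Σ_{A} P(A|Y) Σ_{Y'} P(Q|A,Y')P(Y').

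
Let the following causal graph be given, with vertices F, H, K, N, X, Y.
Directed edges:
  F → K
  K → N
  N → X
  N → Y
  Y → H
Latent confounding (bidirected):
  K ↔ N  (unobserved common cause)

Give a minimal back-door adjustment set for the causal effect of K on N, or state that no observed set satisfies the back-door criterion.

desc(K)\{K}={H,N,X,Y}; candidates ⊆ {F}.
K↔N: latent back-door arc(s) into K.
size 0: {}; under {} K still reaches {F,H,N,X,Y} ∋ N.
size 1: {F}; under {F} K still reaches {H,N,X,Y} ∋ N.
K↔N cannot be blocked by any observed set — no back-door set.

K→N: no observed back-door set.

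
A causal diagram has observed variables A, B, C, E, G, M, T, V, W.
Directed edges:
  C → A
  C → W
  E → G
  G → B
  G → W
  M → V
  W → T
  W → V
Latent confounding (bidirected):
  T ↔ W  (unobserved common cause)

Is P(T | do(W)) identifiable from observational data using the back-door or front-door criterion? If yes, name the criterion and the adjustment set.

desc(W)\{W}={T,V}; candidates ⊆ {A,B,C,E,G,M}.
W↔T: latent back-door arc(s) into W.
size 0: {}; under {} W still reaches {A,B,C,E,G,T} ∋ T.
size 1: {A}, {B}, {C} …(+3); under {A} W still reaches {B,C,E,G,T} ∋ T.
size 2: {A,B}, {A,C}, {A,E} …(+12); under {A,B} W still reaches {C,E,G,T} ∋ T.
W↔T cannot be blocked by any observed set — no back-door set.
No mediator lies on a directed W→…→T path.
Neither criterion identifies P(T|do(W)) in this graph.

P(T|do(W)): not identifiable (no BD/FD set).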